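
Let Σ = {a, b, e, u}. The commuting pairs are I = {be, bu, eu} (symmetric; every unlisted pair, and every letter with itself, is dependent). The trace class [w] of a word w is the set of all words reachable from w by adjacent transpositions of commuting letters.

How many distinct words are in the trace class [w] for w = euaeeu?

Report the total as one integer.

6

piece 0:e — minimal
piece 1:u — minimal
piece 2:a rests on {0:e, 1:u}
piece 3:e rests on {2:a}
piece 4:e rests on {3:e}
piece 5:u rests on {2:a}
minimal pieces: {0:e, 1:u}
ways to finish when only these pieces remain (= sum over removing one remaining piece with nothing left below it):
  1 left: {4}→1  {5}→1
  2 left: {3,4}→1  {4,5}→2
  3 left: {3,4,5}→3
  4 left: {2,3,4,5}→3
  placing 0:e first → 3 extensions
  placing 1:u first → 3 extensions
total linear extensions = 6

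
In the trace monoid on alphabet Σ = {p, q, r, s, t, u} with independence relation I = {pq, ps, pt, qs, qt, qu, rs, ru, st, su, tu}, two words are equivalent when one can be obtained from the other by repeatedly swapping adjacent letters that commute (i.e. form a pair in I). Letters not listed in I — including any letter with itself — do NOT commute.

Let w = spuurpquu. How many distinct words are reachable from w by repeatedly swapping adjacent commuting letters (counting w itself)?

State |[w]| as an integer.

135

drop 0:s onto floor
drop 1:p onto floor
drop 2:u onto {1:p}
drop 3:u onto {2:u}
drop 4:r onto {1:p}
drop 5:p onto {3:u, 4:r}
drop 6:q onto {4:r}
drop 7:u onto {5:p}
drop 8:u onto {7:u}
ground layer = {0:s, 1:p}
drop-orders for the pieces not yet dropped (sum over which currently-grounded one goes next):
  1 to go: {0} 1  {6} 1  {8} 1
  2 to go: {0,6} 2  {0,8} 2  {6,8} 2  {7,8} 1
  3 to go: {0,6,8} 6  {0,7,8} 3  {5,7,8} 1  {6,7,8} 3
  4 to go: {0,5,7,8} 4  {0,6,7,8} 12  {3,5,7,8} 1  {5,6,7,8} 4
  5 to go: {0,3,5,7,8} 5  {0,5,6,7,8} 20  {2,3,5,7,8} 1  {3,5,6,7,8} 5  {4,5,6,7,8} 4
  6 to go: {0,2,3,5,7,8} 6  {0,3,5,6,7,8} 30  {0,4,5,6,7,8} 24  {2,3,5,6,7,8} 6  {3,4,5,6,7,8} 9
  7 to go: {0,2,3,5,6,7,8} 42  {0,3,4,5,6,7,8} 63  {2,3,4,5,6,7,8} 15
  if 0:s drops first: 15 orders
  if 1:p drops first: 120 orders
heap linearizations: 135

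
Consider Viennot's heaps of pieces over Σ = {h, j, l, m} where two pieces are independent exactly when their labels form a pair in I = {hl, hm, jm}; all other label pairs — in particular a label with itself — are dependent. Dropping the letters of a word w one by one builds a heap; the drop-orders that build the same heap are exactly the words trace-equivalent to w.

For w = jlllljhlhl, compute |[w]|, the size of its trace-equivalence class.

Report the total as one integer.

6

piece 0:j — minimal
piece 1:l rests on {0:j}
piece 2:l rests on {1:l}
piece 3:l rests on {2:l}
piece 4:l rests on {3:l}
piece 5:j rests on {4:l}
piece 6:h rests on {5:j}
piece 7:l rests on {5:j}
piece 8:h rests on {6:h}
piece 9:l rests on {7:l}
minimal pieces: {0:j}
ways to finish when only these pieces remain (= sum over removing one remaining piece with nothing left below it):
  1 left: {8}→1  {9}→1
  2 left: {6,8}→1  {7,9}→1  {8,9}→2
  3 left: {6,8,9}→3  {7,8,9}→3
  4 left: {6,7,8,9}→6
  5 left: {5,6,7,8,9}→6
  6 left: {4,5,6,7,8,9}→6
  7 left: {3,4,5,6,7,8,9}→6
  8 left: {2,3,4,5,6,7,8,9}→6
  placing 0:j first → 6 extensions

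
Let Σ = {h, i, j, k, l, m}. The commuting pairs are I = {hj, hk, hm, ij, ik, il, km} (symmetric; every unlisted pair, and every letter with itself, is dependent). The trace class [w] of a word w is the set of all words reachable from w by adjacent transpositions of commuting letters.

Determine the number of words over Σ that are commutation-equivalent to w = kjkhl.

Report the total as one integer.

4

#0=k has no predecessor
#1=j depends on [0:k]
#2=k depends on [1:j]
#3=h has no predecessor
#4=l depends on [2:k, 3:h]
sources: [0:k, 3:h]
N(rest) = Σ N(rest − s) over sources s of rest; N(one piece) = 1:
  size 1 → [4]=1
  size 2 → [2,4]=1  [3,4]=1
  size 3 → [1,2,4]=1  [2,3,4]=2
  first=0(k) contributes 3
  first=3(h) contributes 1
|[w]| = 4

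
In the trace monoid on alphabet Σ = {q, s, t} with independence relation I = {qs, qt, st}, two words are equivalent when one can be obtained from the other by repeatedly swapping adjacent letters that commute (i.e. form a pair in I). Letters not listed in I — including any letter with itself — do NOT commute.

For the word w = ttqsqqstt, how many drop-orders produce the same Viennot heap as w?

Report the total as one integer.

#0=t has no predecessor
#1=t depends on [0:t]
#2=q has no predecessor
#3=s has no predecessor
#4=q depends on [2:q]
#5=q depends on [4:q]
#6=s depends on [3:s]
#7=t depends on [1:t]
#8=t depends on [7:t]
sources: [0:t, 2:q, 3:s]
N(rest) = Σ N(rest − s) over sources s of rest; N(one piece) = 1:
  size 1 → [5]=1  [6]=1  [8]=1
  size 2 → [3,6]=1  [4,5]=1  [5,6]=2  [5,8]=2  [6,8]=2  [7,8]=1
  size 3 → [1,7,8]=1  [2,4,5]=1  [3,5,6]=3  [3,6,8]=3  [4,5,6]=3  [4,5,8]=3  [5,6,8]=6  [5,7,8]=3  [6,7,8]=3
  size 4 → [0,1,7,8]=1  [1,5,7,8]=4  [1,6,7,8]=4  [2,4,5,6]=4  [2,4,5,8]=4  [3,4,5,6]=6  [3,5,6,8]=12  [3,6,7,8]=6  [4,5,6,8]=12  [4,5,7,8]=6  [5,6,7,8]=12
  size 5 → [0,1,5,7,8]=5  [0,1,6,7,8]=5  [1,3,6,7,8]=10  [1,4,5,7,8]=10  [1,5,6,7,8]=20  [2,3,4,5,6]=10  [2,4,5,6,8]=20  [2,4,5,7,8]=10  [3,4,5,6,8]=30  [3,5,6,7,8]=30  [4,5,6,7,8]=30
  size 6 → [0,1,3,6,7,8]=15  [0,1,4,5,7,8]=15  [0,1,5,6,7,8]=30  [1,2,4,5,7,8]=20  [1,3,5,6,7,8]=60  [1,4,5,6,7,8]=60  [2,3,4,5,6,8]=60  [2,4,5,6,7,8]=60  [3,4,5,6,7,8]=90
  size 7 → [0,1,2,4,5,7,8]=35  [0,1,3,5,6,7,8]=105  [0,1,4,5,6,7,8]=105  [1,2,4,5,6,7,8]=140  [1,3,4,5,6,7,8]=210  [2,3,4,5,6,7,8]=210
  first=0(t) contributes 560
  first=2(q) contributes 420
  first=3(s) contributes 280
|[w]| = 1260

1260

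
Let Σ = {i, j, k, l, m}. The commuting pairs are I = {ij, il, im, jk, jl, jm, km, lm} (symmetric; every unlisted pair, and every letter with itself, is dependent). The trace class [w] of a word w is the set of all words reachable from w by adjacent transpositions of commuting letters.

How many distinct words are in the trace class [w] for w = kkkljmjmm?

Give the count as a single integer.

1260

piece 0:k — minimal
piece 1:k rests on {0:k}
piece 2:k rests on {1:k}
piece 3:l rests on {2:k}
piece 4:j — minimal
piece 5:m — minimal
piece 6:j rests on {4:j}
piece 7:m rests on {5:m}
piece 8:m rests on {7:m}
minimal pieces: {0:k, 4:j, 5:m}
ways to finish when only these pieces remain (= sum over removing one remaining piece with nothing left below it):
  1 left: {3}→1  {6}→1  {8}→1
  2 left: {2,3}→1  {3,6}→2  {3,8}→2  {4,6}→1  {6,8}→2  {7,8}→1
  3 left: {1,2,3}→1  {2,3,6}→3  {2,3,8}→3  {3,4,6}→3  {3,6,8}→6  {3,7,8}→3  {4,6,8}→3  {5,7,8}→1  {6,7,8}→3
  4 left: {0,1,2,3}→1  {1,2,3,6}→4  {1,2,3,8}→4  {2,3,4,6}→6  {2,3,6,8}→12  {2,3,7,8}→6  {3,4,6,8}→12  {3,5,7,8}→4  {3,6,7,8}→12  {4,6,7,8}→6  {5,6,7,8}→4
  5 left: {0,1,2,3,6}→5  {0,1,2,3,8}→5  {1,2,3,4,6}→10  {1,2,3,6,8}→20  {1,2,3,7,8}→10  {2,3,4,6,8}→30  {2,3,5,7,8}→10  {2,3,6,7,8}→30  {3,4,6,7,8}→30  {3,5,6,7,8}→20  {4,5,6,7,8}→10
  6 left: {0,1,2,3,4,6}→15  {0,1,2,3,6,8}→30  {0,1,2,3,7,8}→15  {1,2,3,4,6,8}→60  {1,2,3,5,7,8}→20  {1,2,3,6,7,8}→60  {2,3,4,6,7,8}→90  {2,3,5,6,7,8}→60  {3,4,5,6,7,8}→60
  7 left: {0,1,2,3,4,6,8}→105  {0,1,2,3,5,7,8}→35  {0,1,2,3,6,7,8}→105  {1,2,3,4,6,7,8}→210  {1,2,3,5,6,7,8}→140  {2,3,4,5,6,7,8}→210
  placing 0:k first → 560 extensions
  placing 4:j first → 280 extensions
  placing 5:m first → 420 extensions
total linear extensions = 1260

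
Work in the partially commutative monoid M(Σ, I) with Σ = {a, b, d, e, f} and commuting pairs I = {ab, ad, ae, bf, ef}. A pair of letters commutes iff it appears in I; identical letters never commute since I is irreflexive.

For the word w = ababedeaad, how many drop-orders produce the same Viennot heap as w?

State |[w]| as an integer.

210

piece 0:a — minimal
piece 1:b — minimal
piece 2:a rests on {0:a}
piece 3:b rests on {1:b}
piece 4:e rests on {3:b}
piece 5:d rests on {4:e}
piece 6:e rests on {5:d}
piece 7:a rests on {2:a}
piece 8:a rests on {7:a}
piece 9:d rests on {6:e}
minimal pieces: {0:a, 1:b}
ways to finish when only these pieces remain (= sum over removing one remaining piece with nothing left below it):
  1 left: {8}→1  {9}→1
  2 left: {6,9}→1  {7,8}→1  {8,9}→2
  3 left: {2,7,8}→1  {5,6,9}→1  {6,8,9}→3  {7,8,9}→3
  4 left: {0,2,7,8}→1  {2,7,8,9}→4  {4,5,6,9}→1  {5,6,8,9}→4  {6,7,8,9}→6
  5 left: {0,2,7,8,9}→5  {2,6,7,8,9}→10  {3,4,5,6,9}→1  {4,5,6,8,9}→5  {5,6,7,8,9}→10
  6 left: {0,2,6,7,8,9}→15  {1,3,4,5,6,9}→1  {2,5,6,7,8,9}→20  {3,4,5,6,8,9}→6  {4,5,6,7,8,9}→15
  7 left: {0,2,5,6,7,8,9}→35  {1,3,4,5,6,8,9}→7  {2,4,5,6,7,8,9}→35  {3,4,5,6,7,8,9}→21
  8 left: {0,2,4,5,6,7,8,9}→70  {1,3,4,5,6,7,8,9}→28  {2,3,4,5,6,7,8,9}→56
  placing 0:a first → 84 extensions
  placing 1:b first → 126 extensions
total linear extensions = 210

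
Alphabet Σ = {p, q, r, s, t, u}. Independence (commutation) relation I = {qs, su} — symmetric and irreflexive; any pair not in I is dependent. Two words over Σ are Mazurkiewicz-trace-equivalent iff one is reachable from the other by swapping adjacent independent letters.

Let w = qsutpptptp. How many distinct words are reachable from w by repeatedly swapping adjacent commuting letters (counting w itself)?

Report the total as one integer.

3

piece 0:q — minimal
piece 1:s — minimal
piece 2:u rests on {0:q}
piece 3:t rests on {1:s, 2:u}
piece 4:p rests on {3:t}
piece 5:p rests on {4:p}
piece 6:t rests on {5:p}
piece 7:p rests on {6:t}
piece 8:t rests on {7:p}
piece 9:p rests on {8:t}
minimal pieces: {0:q, 1:s}
ways to finish when only these pieces remain (= sum over removing one remaining piece with nothing left below it):
  1 left: {9}→1
  2 left: {8,9}→1
  3 left: {7,8,9}→1
  4 left: {6,7,8,9}→1
  5 left: {5,6,7,8,9}→1
  6 left: {4,5,6,7,8,9}→1
  7 left: {3,4,5,6,7,8,9}→1
  8 left: {1,3,4,5,6,7,8,9}→1  {2,3,4,5,6,7,8,9}→1
  placing 0:q first → 2 extensions
  placing 1:s first → 1 extensions
total linear extensions = 3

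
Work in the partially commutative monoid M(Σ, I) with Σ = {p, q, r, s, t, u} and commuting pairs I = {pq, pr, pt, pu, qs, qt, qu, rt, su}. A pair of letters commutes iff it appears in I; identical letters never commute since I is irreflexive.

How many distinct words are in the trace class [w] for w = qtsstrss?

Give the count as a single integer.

#0=q has no predecessor
#1=t has no predecessor
#2=s depends on [1:t]
#3=s depends on [2:s]
#4=t depends on [3:s]
#5=r depends on [0:q, 3:s]
#6=s depends on [4:t, 5:r]
#7=s depends on [6:s]
sources: [0:q, 1:t]
N(rest) = Σ N(rest − s) over sources s of rest; N(one piece) = 1:
  size 1 → [7]=1
  size 2 → [6,7]=1
  size 3 → [4,6,7]=1  [5,6,7]=1
  size 4 → [0,5,6,7]=1  [4,5,6,7]=2
  size 5 → [0,4,5,6,7]=3  [3,4,5,6,7]=2
  size 6 → [0,3,4,5,6,7]=5  [2,3,4,5,6,7]=2
  first=0(q) contributes 2
  first=1(t) contributes 7
|[w]| = 9

9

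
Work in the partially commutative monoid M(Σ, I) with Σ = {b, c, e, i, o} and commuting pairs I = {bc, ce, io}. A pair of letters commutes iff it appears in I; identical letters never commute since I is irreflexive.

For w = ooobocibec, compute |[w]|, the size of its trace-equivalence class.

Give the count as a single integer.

3

0(o) covers ∅
1(o) covers 0:o
2(o) covers 1:o
3(b) covers 2:o
4(o) covers 3:b
5(c) covers 4:o
6(i) covers 5:c
7(b) covers 6:i
8(e) covers 7:b
9(c) covers 6:i
floor of heap: 0:o
completions by unplaced set U, small U first (add the entries for U minus each lowest piece of U):
  |U|=1: {8}:1  {9}:1
  |U|=2: {7,8}:1  {8,9}:2
  |U|=3: {7,8,9}:3
  |U|=4: {6,7,8,9}:3
  |U|=5: {5,6,7,8,9}:3
  |U|=6: {4,5,6,7,8,9}:3
  |U|=7: {3,4,5,6,7,8,9}:3
  |U|=8: {2,3,4,5,6,7,8,9}:3
  start at 0(o): 3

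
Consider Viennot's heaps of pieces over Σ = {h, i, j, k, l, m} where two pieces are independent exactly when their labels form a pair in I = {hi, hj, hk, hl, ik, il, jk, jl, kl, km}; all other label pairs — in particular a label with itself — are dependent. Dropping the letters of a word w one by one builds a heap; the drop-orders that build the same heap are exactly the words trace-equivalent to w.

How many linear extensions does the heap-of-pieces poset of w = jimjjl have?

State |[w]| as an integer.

0(j) covers ∅
1(i) covers 0:j
2(m) covers 1:i
3(j) covers 2:m
4(j) covers 3:j
5(l) covers 2:m
floor of heap: 0:j
completions by unplaced set U, small U first (add the entries for U minus each lowest piece of U):
  |U|=1: {4}:1  {5}:1
  |U|=2: {3,4}:1  {4,5}:2
  |U|=3: {3,4,5}:3
  |U|=4: {2,3,4,5}:3
  start at 0(j): 3

3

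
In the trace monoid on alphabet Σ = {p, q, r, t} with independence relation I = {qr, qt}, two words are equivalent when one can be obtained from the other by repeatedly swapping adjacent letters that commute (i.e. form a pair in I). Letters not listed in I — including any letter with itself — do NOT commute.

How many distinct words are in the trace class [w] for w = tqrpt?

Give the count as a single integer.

drop 0:t onto floor
drop 1:q onto floor
drop 2:r onto {0:t}
drop 3:p onto {1:q, 2:r}
drop 4:t onto {3:p}
ground layer = {0:t, 1:q}
drop-orders for the pieces not yet dropped (sum over which currently-grounded one goes next):
  1 to go: {4} 1
  2 to go: {3,4} 1
  3 to go: {1,3,4} 1  {2,3,4} 1
  if 0:t drops first: 2 orders
  if 1:q drops first: 1 orders
heap linearizations: 3

3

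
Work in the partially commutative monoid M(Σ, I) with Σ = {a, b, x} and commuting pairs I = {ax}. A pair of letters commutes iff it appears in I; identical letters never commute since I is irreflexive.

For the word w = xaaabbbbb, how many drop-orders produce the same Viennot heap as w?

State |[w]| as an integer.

4

0(x) covers ∅
1(a) covers ∅
2(a) covers 1:a
3(a) covers 2:a
4(b) covers 0:x, 3:a
5(b) covers 4:b
6(b) covers 5:b
7(b) covers 6:b
8(b) covers 7:b
floor of heap: 0:x, 1:a
completions by unplaced set U, small U first (add the entries for U minus each lowest piece of U):
  |U|=1: {8}:1
  |U|=2: {7,8}:1
  |U|=3: {6,7,8}:1
  |U|=4: {5,6,7,8}:1
  |U|=5: {4,5,6,7,8}:1
  |U|=6: {0,4,5,6,7,8}:1  {3,4,5,6,7,8}:1
  |U|=7: {0,3,4,5,6,7,8}:2  {2,3,4,5,6,7,8}:1
  start at 0(x): 1
  start at 1(a): 3
sum over floor = 4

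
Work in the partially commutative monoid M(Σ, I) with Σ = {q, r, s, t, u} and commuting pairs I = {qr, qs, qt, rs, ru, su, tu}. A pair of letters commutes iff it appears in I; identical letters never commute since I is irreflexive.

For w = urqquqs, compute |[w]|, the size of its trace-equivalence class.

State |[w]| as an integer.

42

drop 0:u onto floor
drop 1:r onto floor
drop 2:q onto {0:u}
drop 3:q onto {2:q}
drop 4:u onto {3:q}
drop 5:q onto {4:u}
drop 6:s onto floor
ground layer = {0:u, 1:r, 6:s}
drop-orders for the pieces not yet dropped (sum over which currently-grounded one goes next):
  1 to go: {1} 1  {5} 1  {6} 1
  2 to go: {1,5} 2  {1,6} 2  {4,5} 1  {5,6} 2
  3 to go: {1,4,5} 3  {1,5,6} 6  {3,4,5} 1  {4,5,6} 3
  4 to go: {1,3,4,5} 4  {1,4,5,6} 12  {2,3,4,5} 1  {3,4,5,6} 4
  5 to go: {0,2,3,4,5} 1  {1,2,3,4,5} 5  {1,3,4,5,6} 20  {2,3,4,5,6} 5
  if 0:u drops first: 30 orders
  if 1:r drops first: 6 orders
  if 6:s drops first: 6 orders
heap linearizations: 42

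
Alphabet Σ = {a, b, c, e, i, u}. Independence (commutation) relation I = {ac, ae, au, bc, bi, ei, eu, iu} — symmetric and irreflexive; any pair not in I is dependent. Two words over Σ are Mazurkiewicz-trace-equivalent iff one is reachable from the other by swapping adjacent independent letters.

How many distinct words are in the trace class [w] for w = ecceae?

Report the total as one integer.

#0=e has no predecessor
#1=c depends on [0:e]
#2=c depends on [1:c]
#3=e depends on [2:c]
#4=a has no predecessor
#5=e depends on [3:e]
sources: [0:e, 4:a]
N(rest) = Σ N(rest − s) over sources s of rest; N(one piece) = 1:
  size 1 → [4]=1  [5]=1
  size 2 → [3,5]=1  [4,5]=2
  size 3 → [2,3,5]=1  [3,4,5]=3
  size 4 → [1,2,3,5]=1  [2,3,4,5]=4
  first=0(e) contributes 5
  first=4(a) contributes 1
|[w]| = 6

6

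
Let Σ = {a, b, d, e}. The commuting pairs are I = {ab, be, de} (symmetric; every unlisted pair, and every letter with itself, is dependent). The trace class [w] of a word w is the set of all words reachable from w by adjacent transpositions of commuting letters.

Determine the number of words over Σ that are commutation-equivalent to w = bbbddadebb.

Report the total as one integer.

4

0(b) covers ∅
1(b) covers 0:b
2(b) covers 1:b
3(d) covers 2:b
4(d) covers 3:d
5(a) covers 4:d
6(d) covers 5:a
7(e) covers 5:a
8(b) covers 6:d
9(b) covers 8:b
floor of heap: 0:b
completions by unplaced set U, small U first (add the entries for U minus each lowest piece of U):
  |U|=1: {7}:1  {9}:1
  |U|=2: {7,9}:2  {8,9}:1
  |U|=3: {6,8,9}:1  {7,8,9}:3
  |U|=4: {6,7,8,9}:4
  |U|=5: {5,6,7,8,9}:4
  |U|=6: {4,5,6,7,8,9}:4
  |U|=7: {3,4,5,6,7,8,9}:4
  |U|=8: {2,3,4,5,6,7,8,9}:4
  start at 0(b): 4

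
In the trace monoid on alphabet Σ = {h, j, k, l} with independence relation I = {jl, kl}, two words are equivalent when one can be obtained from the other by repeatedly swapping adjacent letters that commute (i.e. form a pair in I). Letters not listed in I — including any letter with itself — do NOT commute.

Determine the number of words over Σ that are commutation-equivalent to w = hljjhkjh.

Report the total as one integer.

3

0(h) covers ∅
1(l) covers 0:h
2(j) covers 0:h
3(j) covers 2:j
4(h) covers 1:l, 3:j
5(k) covers 4:h
6(j) covers 5:k
7(h) covers 6:j
floor of heap: 0:h
completions by unplaced set U, small U first (add the entries for U minus each lowest piece of U):
  |U|=1: {7}:1
  |U|=2: {6,7}:1
  |U|=3: {5,6,7}:1
  |U|=4: {4,5,6,7}:1
  |U|=5: {1,4,5,6,7}:1  {3,4,5,6,7}:1
  |U|=6: {1,3,4,5,6,7}:2  {2,3,4,5,6,7}:1
  start at 0(h): 3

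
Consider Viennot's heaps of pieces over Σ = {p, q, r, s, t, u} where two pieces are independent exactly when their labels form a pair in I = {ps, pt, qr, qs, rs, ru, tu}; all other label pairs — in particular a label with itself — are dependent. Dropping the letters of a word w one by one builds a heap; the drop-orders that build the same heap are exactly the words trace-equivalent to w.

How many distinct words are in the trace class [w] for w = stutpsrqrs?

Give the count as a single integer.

225

drop 0:s onto floor
drop 1:t onto {0:s}
drop 2:u onto {0:s}
drop 3:t onto {1:t}
drop 4:p onto {2:u}
drop 5:s onto {2:u, 3:t}
drop 6:r onto {3:t, 4:p}
drop 7:q onto {3:t, 4:p}
drop 8:r onto {6:r}
drop 9:s onto {5:s}
ground layer = {0:s}
drop-orders for the pieces not yet dropped (sum over which currently-grounded one goes next):
  1 to go: {7} 1  {8} 1  {9} 1
  2 to go: {5,9} 1  {6,8} 1  {7,8} 2  {7,9} 2  {8,9} 2
  3 to go: {5,7,9} 3  {5,8,9} 3  {6,7,8} 3  {6,8,9} 3  {7,8,9} 6
  4 to go: {4,6,7,8} 3  {5,6,8,9} 6  {5,7,8,9} 12  {6,7,8,9} 12
  5 to go: {4,6,7,8,9} 15  {5,6,7,8,9} 30
  6 to go: {3,5,6,7,8,9} 30  {4,5,6,7,8,9} 45
  7 to go: {1,3,5,6,7,8,9} 30  {2,4,5,6,7,8,9} 45  {3,4,5,6,7,8,9} 75
  8 to go: {1,3,4,5,6,7,8,9} 105  {2,3,4,5,6,7,8,9} 120
  if 0:s drops first: 225 orders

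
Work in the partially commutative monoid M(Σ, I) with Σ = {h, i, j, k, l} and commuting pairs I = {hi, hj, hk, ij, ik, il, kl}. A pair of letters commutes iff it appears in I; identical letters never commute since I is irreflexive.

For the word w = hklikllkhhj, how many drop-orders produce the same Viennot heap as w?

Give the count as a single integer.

#0=h has no predecessor
#1=k has no predecessor
#2=l depends on [0:h]
#3=i has no predecessor
#4=k depends on [1:k]
#5=l depends on [2:l]
#6=l depends on [5:l]
#7=k depends on [4:k]
#8=h depends on [6:l]
#9=h depends on [8:h]
#10=j depends on [6:l, 7:k]
sources: [0:h, 1:k, 3:i]
N(rest) = Σ N(rest − s) over sources s of rest; N(one piece) = 1:
  size 1 → [3]=1  [9]=1  [10]=1
  size 2 → [3,9]=2  [3,10]=2  [7,10]=1  [8,9]=1  [9,10]=2
  size 3 → [3,7,10]=3  [3,8,9]=3  [3,9,10]=6  [4,7,10]=1  [7,9,10]=3  [8,9,10]=3
  size 4 → [1,4,7,10]=1  [3,4,7,10]=4  [3,7,9,10]=12  [3,8,9,10]=12  [4,7,9,10]=4  [6,8,9,10]=3  [7,8,9,10]=6
  size 5 → [1,3,4,7,10]=5  [1,4,7,9,10]=5  [3,4,7,9,10]=20  [3,6,8,9,10]=15  [3,7,8,9,10]=30  [4,7,8,9,10]=10  [5,6,8,9,10]=3  [6,7,8,9,10]=9
  size 6 → [1,3,4,7,9,10]=30  [1,4,7,8,9,10]=15  [2,5,6,8,9,10]=3  [3,4,7,8,9,10]=60  [3,5,6,8,9,10]=18  [3,6,7,8,9,10]=54  [4,6,7,8,9,10]=19  [5,6,7,8,9,10]=12
  size 7 → [0,2,5,6,8,9,10]=3  [1,3,4,7,8,9,10]=105  [1,4,6,7,8,9,10]=34  [2,3,5,6,8,9,10]=21  [2,5,6,7,8,9,10]=15  [3,4,6,7,8,9,10]=133  [3,5,6,7,8,9,10]=84  [4,5,6,7,8,9,10]=31
  size 8 → [0,2,3,5,6,8,9,10]=24  [0,2,5,6,7,8,9,10]=18  [1,3,4,6,7,8,9,10]=272  [1,4,5,6,7,8,9,10]=65  [2,3,5,6,7,8,9,10]=120  [2,4,5,6,7,8,9,10]=46  [3,4,5,6,7,8,9,10]=248
  size 9 → [0,2,3,5,6,7,8,9,10]=162  [0,2,4,5,6,7,8,9,10]=64  [1,2,4,5,6,7,8,9,10]=111  [1,3,4,5,6,7,8,9,10]=585  [2,3,4,5,6,7,8,9,10]=414
  first=0(h) contributes 1110
  first=1(k) contributes 640
  first=3(i) contributes 175
|[w]| = 1925

1925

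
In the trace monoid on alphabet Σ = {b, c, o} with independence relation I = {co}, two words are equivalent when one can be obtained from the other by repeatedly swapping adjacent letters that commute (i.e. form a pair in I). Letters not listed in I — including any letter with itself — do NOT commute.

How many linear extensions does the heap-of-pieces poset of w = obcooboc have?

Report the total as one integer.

drop 0:o onto floor
drop 1:b onto {0:o}
drop 2:c onto {1:b}
drop 3:o onto {1:b}
drop 4:o onto {3:o}
drop 5:b onto {2:c, 4:o}
drop 6:o onto {5:b}
drop 7:c onto {5:b}
ground layer = {0:o}
drop-orders for the pieces not yet dropped (sum over which currently-grounded one goes next):
  1 to go: {6} 1  {7} 1
  2 to go: {6,7} 2
  3 to go: {5,6,7} 2
  4 to go: {2,5,6,7} 2  {4,5,6,7} 2
  5 to go: {2,4,5,6,7} 4  {3,4,5,6,7} 2
  6 to go: {2,3,4,5,6,7} 6
  if 0:o drops first: 6 orders

6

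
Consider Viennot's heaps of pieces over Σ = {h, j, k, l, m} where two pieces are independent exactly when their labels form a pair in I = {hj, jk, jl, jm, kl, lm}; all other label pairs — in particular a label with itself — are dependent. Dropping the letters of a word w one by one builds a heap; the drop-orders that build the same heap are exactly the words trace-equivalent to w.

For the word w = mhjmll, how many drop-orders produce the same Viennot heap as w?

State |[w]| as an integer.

piece 0:m — minimal
piece 1:h rests on {0:m}
piece 2:j — minimal
piece 3:m rests on {1:h}
piece 4:l rests on {1:h}
piece 5:l rests on {4:l}
minimal pieces: {0:m, 2:j}
ways to finish when only these pieces remain (= sum over removing one remaining piece with nothing left below it):
  1 left: {2}→1  {3}→1  {5}→1
  2 left: {2,3}→2  {2,5}→2  {3,5}→2  {4,5}→1
  3 left: {2,3,5}→6  {2,4,5}→3  {3,4,5}→3
  4 left: {1,3,4,5}→3  {2,3,4,5}→12
  placing 0:m first → 15 extensions
  placing 2:j first → 3 extensions
total linear extensions = 18

18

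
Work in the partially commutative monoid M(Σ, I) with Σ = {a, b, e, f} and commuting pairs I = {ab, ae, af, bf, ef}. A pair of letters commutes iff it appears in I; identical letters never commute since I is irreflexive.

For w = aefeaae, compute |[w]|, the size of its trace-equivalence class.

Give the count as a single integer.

#0=a has no predecessor
#1=e has no predecessor
#2=f has no predecessor
#3=e depends on [1:e]
#4=a depends on [0:a]
#5=a depends on [4:a]
#6=e depends on [3:e]
sources: [0:a, 1:e, 2:f]
N(rest) = Σ N(rest − s) over sources s of rest; N(one piece) = 1:
  size 1 → [2]=1  [5]=1  [6]=1
  size 2 → [2,5]=2  [2,6]=2  [3,6]=1  [4,5]=1  [5,6]=2
  size 3 → [0,4,5]=1  [1,3,6]=1  [2,3,6]=3  [2,4,5]=3  [2,5,6]=6  [3,5,6]=3  [4,5,6]=3
  size 4 → [0,2,4,5]=4  [0,4,5,6]=4  [1,2,3,6]=4  [1,3,5,6]=4  [2,3,5,6]=12  [2,4,5,6]=12  [3,4,5,6]=6
  size 5 → [0,2,4,5,6]=20  [0,3,4,5,6]=10  [1,2,3,5,6]=20  [1,3,4,5,6]=10  [2,3,4,5,6]=30
  first=0(a) contributes 60
  first=1(e) contributes 60
  first=2(f) contributes 20
|[w]| = 140

140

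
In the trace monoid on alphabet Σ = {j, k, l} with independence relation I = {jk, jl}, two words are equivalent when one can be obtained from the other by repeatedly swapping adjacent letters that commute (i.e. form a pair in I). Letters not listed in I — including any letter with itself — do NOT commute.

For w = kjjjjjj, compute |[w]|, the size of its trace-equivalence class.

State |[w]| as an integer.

7

piece 0:k — minimal
piece 1:j — minimal
piece 2:j rests on {1:j}
piece 3:j rests on {2:j}
piece 4:j rests on {3:j}
piece 5:j rests on {4:j}
piece 6:j rests on {5:j}
minimal pieces: {0:k, 1:j}
ways to finish when only these pieces remain (= sum over removing one remaining piece with nothing left below it):
  1 left: {0}→1  {6}→1
  2 left: {0,6}→2  {5,6}→1
  3 left: {0,5,6}→3  {4,5,6}→1
  4 left: {0,4,5,6}→4  {3,4,5,6}→1
  5 left: {0,3,4,5,6}→5  {2,3,4,5,6}→1
  placing 0:k first → 1 extensions
  placing 1:j first → 6 extensions
total linear extensions = 7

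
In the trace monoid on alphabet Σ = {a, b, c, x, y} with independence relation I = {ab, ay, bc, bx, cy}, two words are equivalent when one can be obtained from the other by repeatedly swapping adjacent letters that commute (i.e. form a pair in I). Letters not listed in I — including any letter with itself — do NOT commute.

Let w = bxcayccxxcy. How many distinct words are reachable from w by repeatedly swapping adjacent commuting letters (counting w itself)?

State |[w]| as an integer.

40

piece 0:b — minimal
piece 1:x — minimal
piece 2:c rests on {1:x}
piece 3:a rests on {2:c}
piece 4:y rests on {0:b, 1:x}
piece 5:c rests on {3:a}
piece 6:c rests on {5:c}
piece 7:x rests on {4:y, 6:c}
piece 8:x rests on {7:x}
piece 9:c rests on {8:x}
piece 10:y rests on {8:x}
minimal pieces: {0:b, 1:x}
ways to finish when only these pieces remain (= sum over removing one remaining piece with nothing left below it):
  1 left: {9}→1  {10}→1
  2 left: {9,10}→2
  3 left: {8,9,10}→2
  4 left: {7,8,9,10}→2
  5 left: {4,7,8,9,10}→2  {6,7,8,9,10}→2
  6 left: {0,4,7,8,9,10}→2  {4,6,7,8,9,10}→4  {5,6,7,8,9,10}→2
  7 left: {0,4,6,7,8,9,10}→6  {3,5,6,7,8,9,10}→2  {4,5,6,7,8,9,10}→6
  8 left: {0,4,5,6,7,8,9,10}→12  {2,3,5,6,7,8,9,10}→2  {3,4,5,6,7,8,9,10}→8
  9 left: {0,3,4,5,6,7,8,9,10}→20  {2,3,4,5,6,7,8,9,10}→10
  placing 0:b first → 10 extensions
  placing 1:x first → 30 extensions
total linear extensions = 40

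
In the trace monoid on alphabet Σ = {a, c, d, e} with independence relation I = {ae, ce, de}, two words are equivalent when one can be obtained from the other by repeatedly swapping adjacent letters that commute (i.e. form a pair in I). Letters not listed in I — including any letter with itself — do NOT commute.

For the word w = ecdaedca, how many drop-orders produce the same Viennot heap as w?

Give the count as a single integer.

0(e) covers ∅
1(c) covers ∅
2(d) covers 1:c
3(a) covers 2:d
4(e) covers 0:e
5(d) covers 3:a
6(c) covers 5:d
7(a) covers 6:c
floor of heap: 0:e, 1:c
completions by unplaced set U, small U first (add the entries for U minus each lowest piece of U):
  |U|=1: {4}:1  {7}:1
  |U|=2: {0,4}:1  {4,7}:2  {6,7}:1
  |U|=3: {0,4,7}:3  {4,6,7}:3  {5,6,7}:1
  |U|=4: {0,4,6,7}:6  {3,5,6,7}:1  {4,5,6,7}:4
  |U|=5: {0,4,5,6,7}:10  {2,3,5,6,7}:1  {3,4,5,6,7}:5
  |U|=6: {0,3,4,5,6,7}:15  {1,2,3,5,6,7}:1  {2,3,4,5,6,7}:6
  start at 0(e): 7
  start at 1(c): 21
sum over floor = 28

28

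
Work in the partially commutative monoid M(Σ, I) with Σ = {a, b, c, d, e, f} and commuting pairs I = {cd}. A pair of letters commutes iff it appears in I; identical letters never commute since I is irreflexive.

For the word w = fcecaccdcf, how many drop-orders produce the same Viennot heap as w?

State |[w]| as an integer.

#0=f has no predecessor
#1=c depends on [0:f]
#2=e depends on [1:c]
#3=c depends on [2:e]
#4=a depends on [3:c]
#5=c depends on [4:a]
#6=c depends on [5:c]
#7=d depends on [4:a]
#8=c depends on [6:c]
#9=f depends on [7:d, 8:c]
sources: [0:f]
N(rest) = Σ N(rest − s) over sources s of rest; N(one piece) = 1:
  size 1 → [9]=1
  size 2 → [7,9]=1  [8,9]=1
  size 3 → [6,8,9]=1  [7,8,9]=2
  size 4 → [5,6,8,9]=1  [6,7,8,9]=3
  size 5 → [5,6,7,8,9]=4
  size 6 → [4,5,6,7,8,9]=4
  size 7 → [3,4,5,6,7,8,9]=4
  size 8 → [2,3,4,5,6,7,8,9]=4
  first=0(f) contributes 4

4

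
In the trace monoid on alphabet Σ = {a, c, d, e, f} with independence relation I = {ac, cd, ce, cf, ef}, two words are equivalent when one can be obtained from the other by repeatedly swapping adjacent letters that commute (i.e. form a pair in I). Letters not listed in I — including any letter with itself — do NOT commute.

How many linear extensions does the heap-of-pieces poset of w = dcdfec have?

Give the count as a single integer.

30

#0=d has no predecessor
#1=c has no predecessor
#2=d depends on [0:d]
#3=f depends on [2:d]
#4=e depends on [2:d]
#5=c depends on [1:c]
sources: [0:d, 1:c]
N(rest) = Σ N(rest − s) over sources s of rest; N(one piece) = 1:
  size 1 → [3]=1  [4]=1  [5]=1
  size 2 → [1,5]=1  [3,4]=2  [3,5]=2  [4,5]=2
  size 3 → [1,3,5]=3  [1,4,5]=3  [2,3,4]=2  [3,4,5]=6
  size 4 → [0,2,3,4]=2  [1,3,4,5]=12  [2,3,4,5]=8
  first=0(d) contributes 20
  first=1(c) contributes 10
|[w]| = 30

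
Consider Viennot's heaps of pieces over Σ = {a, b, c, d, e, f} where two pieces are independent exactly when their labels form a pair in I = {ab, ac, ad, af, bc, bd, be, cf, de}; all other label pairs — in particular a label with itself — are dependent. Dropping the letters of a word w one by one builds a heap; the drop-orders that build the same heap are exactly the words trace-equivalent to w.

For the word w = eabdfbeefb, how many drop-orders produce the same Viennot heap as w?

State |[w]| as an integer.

0(e) covers ∅
1(a) covers 0:e
2(b) covers ∅
3(d) covers ∅
4(f) covers 0:e, 2:b, 3:d
5(b) covers 4:f
6(e) covers 1:a, 4:f
7(e) covers 6:e
8(f) covers 5:b, 7:e
9(b) covers 8:f
floor of heap: 0:e, 2:b, 3:d
completions by unplaced set U, small U first (add the entries for U minus each lowest piece of U):
  |U|=1: {9}:1
  |U|=2: {8,9}:1
  |U|=3: {5,8,9}:1  {7,8,9}:1
  |U|=4: {5,7,8,9}:2  {6,7,8,9}:1
  |U|=5: {1,6,7,8,9}:1  {5,6,7,8,9}:3
  |U|=6: {1,5,6,7,8,9}:4  {4,5,6,7,8,9}:3
  |U|=7: {1,4,5,6,7,8,9}:7  {2,4,5,6,7,8,9}:3  {3,4,5,6,7,8,9}:3
  |U|=8: {0,1,4,5,6,7,8,9}:7  {1,2,4,5,6,7,8,9}:10  {1,3,4,5,6,7,8,9}:10  {2,3,4,5,6,7,8,9}:6
  start at 0(e): 26
  start at 2(b): 17
  start at 3(d): 17
sum over floor = 60

60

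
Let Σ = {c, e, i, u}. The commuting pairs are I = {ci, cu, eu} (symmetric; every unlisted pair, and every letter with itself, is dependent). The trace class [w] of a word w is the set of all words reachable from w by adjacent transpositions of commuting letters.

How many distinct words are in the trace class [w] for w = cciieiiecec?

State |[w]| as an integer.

6

drop 0:c onto floor
drop 1:c onto {0:c}
drop 2:i onto floor
drop 3:i onto {2:i}
drop 4:e onto {1:c, 3:i}
drop 5:i onto {4:e}
drop 6:i onto {5:i}
drop 7:e onto {6:i}
drop 8:c onto {7:e}
drop 9:e onto {8:c}
drop 10:c onto {9:e}
ground layer = {0:c, 2:i}
drop-orders for the pieces not yet dropped (sum over which currently-grounded one goes next):
  1 to go: {10} 1
  2 to go: {9,10} 1
  3 to go: {8,9,10} 1
  4 to go: {7,8,9,10} 1
  5 to go: {6,7,8,9,10} 1
  6 to go: {5,6,7,8,9,10} 1
  7 to go: {4,5,6,7,8,9,10} 1
  8 to go: {1,4,5,6,7,8,9,10} 1  {3,4,5,6,7,8,9,10} 1
  9 to go: {0,1,4,5,6,7,8,9,10} 1  {1,3,4,5,6,7,8,9,10} 2  {2,3,4,5,6,7,8,9,10} 1
  if 0:c drops first: 3 orders
  if 2:i drops first: 3 orders
heap linearizations: 6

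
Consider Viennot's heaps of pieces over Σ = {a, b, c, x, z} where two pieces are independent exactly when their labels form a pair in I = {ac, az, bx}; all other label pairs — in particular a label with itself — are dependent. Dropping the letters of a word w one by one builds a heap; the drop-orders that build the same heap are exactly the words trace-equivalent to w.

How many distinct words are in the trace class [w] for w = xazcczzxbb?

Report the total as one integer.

#0=x has no predecessor
#1=a depends on [0:x]
#2=z depends on [0:x]
#3=c depends on [2:z]
#4=c depends on [3:c]
#5=z depends on [4:c]
#6=z depends on [5:z]
#7=x depends on [1:a, 6:z]
#8=b depends on [1:a, 6:z]
#9=b depends on [8:b]
sources: [0:x]
N(rest) = Σ N(rest − s) over sources s of rest; N(one piece) = 1:
  size 1 → [7]=1  [9]=1
  size 2 → [7,9]=2  [8,9]=1
  size 3 → [7,8,9]=3
  size 4 → [1,7,8,9]=3  [6,7,8,9]=3
  size 5 → [1,6,7,8,9]=6  [5,6,7,8,9]=3
  size 6 → [1,5,6,7,8,9]=9  [4,5,6,7,8,9]=3
  size 7 → [1,4,5,6,7,8,9]=12  [3,4,5,6,7,8,9]=3
  size 8 → [1,3,4,5,6,7,8,9]=15  [2,3,4,5,6,7,8,9]=3
  first=0(x) contributes 18

18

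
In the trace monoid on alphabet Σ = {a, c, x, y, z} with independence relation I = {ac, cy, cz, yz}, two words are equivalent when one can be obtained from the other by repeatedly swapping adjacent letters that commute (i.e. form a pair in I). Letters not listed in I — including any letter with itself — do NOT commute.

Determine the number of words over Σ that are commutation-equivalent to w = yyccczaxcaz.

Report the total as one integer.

drop 0:y onto floor
drop 1:y onto {0:y}
drop 2:c onto floor
drop 3:c onto {2:c}
drop 4:c onto {3:c}
drop 5:z onto floor
drop 6:a onto {1:y, 5:z}
drop 7:x onto {4:c, 6:a}
drop 8:c onto {7:x}
drop 9:a onto {7:x}
drop 10:z onto {9:a}
ground layer = {0:y, 2:c, 5:z}
drop-orders for the pieces not yet dropped (sum over which currently-grounded one goes next):
  1 to go: {8} 1  {10} 1
  2 to go: {8,10} 2  {9,10} 1
  3 to go: {8,9,10} 3
  4 to go: {7,8,9,10} 3
  5 to go: {4,7,8,9,10} 3  {6,7,8,9,10} 3
  6 to go: {1,6,7,8,9,10} 3  {3,4,7,8,9,10} 3  {4,6,7,8,9,10} 6  {5,6,7,8,9,10} 3
  7 to go: {0,1,6,7,8,9,10} 3  {1,4,6,7,8,9,10} 9  {1,5,6,7,8,9,10} 6  {2,3,4,7,8,9,10} 3  {3,4,6,7,8,9,10} 9  {4,5,6,7,8,9,10} 9
  8 to go: {0,1,4,6,7,8,9,10} 12  {0,1,5,6,7,8,9,10} 9  {1,3,4,6,7,8,9,10} 18  {1,4,5,6,7,8,9,10} 24  {2,3,4,6,7,8,9,10} 12  {3,4,5,6,7,8,9,10} 18
  9 to go: {0,1,3,4,6,7,8,9,10} 30  {0,1,4,5,6,7,8,9,10} 45  {1,2,3,4,6,7,8,9,10} 30  {1,3,4,5,6,7,8,9,10} 60  {2,3,4,5,6,7,8,9,10} 30
  if 0:y drops first: 120 orders
  if 2:c drops first: 135 orders
  if 5:z drops first: 60 orders
heap linearizations: 315

315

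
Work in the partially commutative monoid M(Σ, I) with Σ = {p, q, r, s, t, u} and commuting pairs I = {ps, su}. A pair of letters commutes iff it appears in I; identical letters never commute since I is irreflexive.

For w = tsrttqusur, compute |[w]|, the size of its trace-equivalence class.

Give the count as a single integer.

drop 0:t onto floor
drop 1:s onto {0:t}
drop 2:r onto {1:s}
drop 3:t onto {2:r}
drop 4:t onto {3:t}
drop 5:q onto {4:t}
drop 6:u onto {5:q}
drop 7:s onto {5:q}
drop 8:u onto {6:u}
drop 9:r onto {7:s, 8:u}
ground layer = {0:t}
drop-orders for the pieces not yet dropped (sum over which currently-grounded one goes next):
  1 to go: {9} 1
  2 to go: {7,9} 1  {8,9} 1
  3 to go: {6,8,9} 1  {7,8,9} 2
  4 to go: {6,7,8,9} 3
  5 to go: {5,6,7,8,9} 3
  6 to go: {4,5,6,7,8,9} 3
  7 to go: {3,4,5,6,7,8,9} 3
  8 to go: {2,3,4,5,6,7,8,9} 3
  if 0:t drops first: 3 orders

3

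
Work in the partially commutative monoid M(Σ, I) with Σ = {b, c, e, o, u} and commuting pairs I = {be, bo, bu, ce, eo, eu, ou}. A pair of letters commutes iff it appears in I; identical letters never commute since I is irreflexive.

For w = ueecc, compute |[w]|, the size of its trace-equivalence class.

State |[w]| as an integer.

10

piece 0:u — minimal
piece 1:e — minimal
piece 2:e rests on {1:e}
piece 3:c rests on {0:u}
piece 4:c rests on {3:c}
minimal pieces: {0:u, 1:e}
ways to finish when only these pieces remain (= sum over removing one remaining piece with nothing left below it):
  1 left: {2}→1  {4}→1
  2 left: {1,2}→1  {2,4}→2  {3,4}→1
  3 left: {0,3,4}→1  {1,2,4}→3  {2,3,4}→3
  placing 0:u first → 6 extensions
  placing 1:e first → 4 extensions
total linear extensions = 10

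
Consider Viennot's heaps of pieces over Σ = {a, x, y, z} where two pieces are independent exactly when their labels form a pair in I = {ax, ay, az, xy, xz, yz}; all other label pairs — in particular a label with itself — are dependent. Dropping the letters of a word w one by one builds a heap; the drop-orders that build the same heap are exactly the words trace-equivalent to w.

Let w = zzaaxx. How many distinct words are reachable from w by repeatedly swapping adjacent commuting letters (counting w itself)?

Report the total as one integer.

piece 0:z — minimal
piece 1:z rests on {0:z}
piece 2:a — minimal
piece 3:a rests on {2:a}
piece 4:x — minimal
piece 5:x rests on {4:x}
minimal pieces: {0:z, 2:a, 4:x}
ways to finish when only these pieces remain (= sum over removing one remaining piece with nothing left below it):
  1 left: {1}→1  {3}→1  {5}→1
  2 left: {0,1}→1  {1,3}→2  {1,5}→2  {2,3}→1  {3,5}→2  {4,5}→1
  3 left: {0,1,3}→3  {0,1,5}→3  {1,2,3}→3  {1,3,5}→6  {1,4,5}→3  {2,3,5}→3  {3,4,5}→3
  4 left: {0,1,2,3}→6  {0,1,3,5}→12  {0,1,4,5}→6  {1,2,3,5}→12  {1,3,4,5}→12  {2,3,4,5}→6
  placing 0:z first → 30 extensions
  placing 2:a first → 30 extensions
  placing 4:x first → 30 extensions
total linear extensions = 90

90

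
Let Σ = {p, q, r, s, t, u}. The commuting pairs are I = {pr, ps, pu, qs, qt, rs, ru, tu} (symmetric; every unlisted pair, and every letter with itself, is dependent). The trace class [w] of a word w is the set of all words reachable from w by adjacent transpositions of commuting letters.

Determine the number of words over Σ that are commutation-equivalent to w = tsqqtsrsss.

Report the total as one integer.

#0=t has no predecessor
#1=s depends on [0:t]
#2=q has no predecessor
#3=q depends on [2:q]
#4=t depends on [1:s]
#5=s depends on [4:t]
#6=r depends on [3:q, 4:t]
#7=s depends on [5:s]
#8=s depends on [7:s]
#9=s depends on [8:s]
sources: [0:t, 2:q]
N(rest) = Σ N(rest − s) over sources s of rest; N(one piece) = 1:
  size 1 → [6]=1  [9]=1
  size 2 → [3,6]=1  [6,9]=2  [8,9]=1
  size 3 → [2,3,6]=1  [3,6,9]=3  [6,8,9]=3  [7,8,9]=1
  size 4 → [2,3,6,9]=4  [3,6,8,9]=6  [5,7,8,9]=1  [6,7,8,9]=4
  size 5 → [2,3,6,8,9]=10  [3,6,7,8,9]=10  [5,6,7,8,9]=5
  size 6 → [2,3,6,7,8,9]=20  [3,5,6,7,8,9]=15  [4,5,6,7,8,9]=5
  size 7 → [1,4,5,6,7,8,9]=5  [2,3,5,6,7,8,9]=35  [3,4,5,6,7,8,9]=20
  size 8 → [0,1,4,5,6,7,8,9]=5  [1,3,4,5,6,7,8,9]=25  [2,3,4,5,6,7,8,9]=55
  first=0(t) contributes 80
  first=2(q) contributes 30
|[w]| = 110

110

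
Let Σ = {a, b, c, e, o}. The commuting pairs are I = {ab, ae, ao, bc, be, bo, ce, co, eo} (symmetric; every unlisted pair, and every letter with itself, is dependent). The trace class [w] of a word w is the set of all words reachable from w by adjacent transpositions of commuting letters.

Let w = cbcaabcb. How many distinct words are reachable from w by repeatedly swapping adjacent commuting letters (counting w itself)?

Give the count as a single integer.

56

piece 0:c — minimal
piece 1:b — minimal
piece 2:c rests on {0:c}
piece 3:a rests on {2:c}
piece 4:a rests on {3:a}
piece 5:b rests on {1:b}
piece 6:c rests on {4:a}
piece 7:b rests on {5:b}
minimal pieces: {0:c, 1:b}
ways to finish when only these pieces remain (= sum over removing one remaining piece with nothing left below it):
  1 left: {6}→1  {7}→1
  2 left: {4,6}→1  {5,7}→1  {6,7}→2
  3 left: {1,5,7}→1  {3,4,6}→1  {4,6,7}→3  {5,6,7}→3
  4 left: {1,5,6,7}→4  {2,3,4,6}→1  {3,4,6,7}→4  {4,5,6,7}→6
  5 left: {0,2,3,4,6}→1  {1,4,5,6,7}→10  {2,3,4,6,7}→5  {3,4,5,6,7}→10
  6 left: {0,2,3,4,6,7}→6  {1,3,4,5,6,7}→20  {2,3,4,5,6,7}→15
  placing 0:c first → 35 extensions
  placing 1:b first → 21 extensions
total linear extensions = 56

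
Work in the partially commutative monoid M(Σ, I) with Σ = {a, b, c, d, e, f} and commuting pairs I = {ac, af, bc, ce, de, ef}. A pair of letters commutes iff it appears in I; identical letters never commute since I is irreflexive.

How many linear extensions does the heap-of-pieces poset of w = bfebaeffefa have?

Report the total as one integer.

70

drop 0:b onto floor
drop 1:f onto {0:b}
drop 2:e onto {0:b}
drop 3:b onto {1:f, 2:e}
drop 4:a onto {3:b}
drop 5:e onto {4:a}
drop 6:f onto {3:b}
drop 7:f onto {6:f}
drop 8:e onto {5:e}
drop 9:f onto {7:f}
drop 10:a onto {8:e}
ground layer = {0:b}
drop-orders for the pieces not yet dropped (sum over which currently-grounded one goes next):
  1 to go: {9} 1  {10} 1
  2 to go: {7,9} 1  {8,10} 1  {9,10} 2
  3 to go: {5,8,10} 1  {6,7,9} 1  {7,9,10} 3  {8,9,10} 3
  4 to go: {4,5,8,10} 1  {5,8,9,10} 4  {6,7,9,10} 4  {7,8,9,10} 6
  5 to go: {4,5,8,9,10} 5  {5,7,8,9,10} 10  {6,7,8,9,10} 10
  6 to go: {4,5,7,8,9,10} 15  {5,6,7,8,9,10} 20
  7 to go: {4,5,6,7,8,9,10} 35
  8 to go: {3,4,5,6,7,8,9,10} 35
  9 to go: {1,3,4,5,6,7,8,9,10} 35  {2,3,4,5,6,7,8,9,10} 35
  if 0:b drops first: 70 orders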